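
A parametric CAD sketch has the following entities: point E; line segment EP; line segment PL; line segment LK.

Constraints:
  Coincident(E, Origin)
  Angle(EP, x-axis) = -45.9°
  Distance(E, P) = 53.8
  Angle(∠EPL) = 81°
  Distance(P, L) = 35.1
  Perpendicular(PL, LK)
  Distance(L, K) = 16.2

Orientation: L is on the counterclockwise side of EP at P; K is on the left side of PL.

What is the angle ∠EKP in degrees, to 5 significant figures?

78.931°

E is at the origin; EP runs at -45.9° with length 53.8, so P = 53.8·(cos -45.9°, sin -45.9°) = (37.440, -38.635). ∠EPL = 81.0°, so PL runs at -45.9° + (180° − 81.0°) = 53.100° from the x-axis; with |PL| = 35.1, L = P + 35.1·(cos 53.100°, sin 53.100°) = (58.515, -10.566). PL is perpendicular to LK; with |LK| = 16.2 on the left of PL, K = L + 16.2·(-0.79968, 0.60042) = (45.560, -0.83946). Then cos ∠EKP = KE·KP / (|KE||KP|), giving 78.931°.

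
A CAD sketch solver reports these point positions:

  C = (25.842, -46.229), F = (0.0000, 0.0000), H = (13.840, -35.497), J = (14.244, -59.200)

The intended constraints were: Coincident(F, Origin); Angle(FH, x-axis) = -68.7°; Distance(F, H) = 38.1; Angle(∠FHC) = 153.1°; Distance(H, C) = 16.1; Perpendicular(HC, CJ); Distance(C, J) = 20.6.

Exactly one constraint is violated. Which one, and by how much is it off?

Distance(C, J) = 20.6 — off by 3.20.

F = (0.00, 0.00) ✓; FH at -68.70° ✓; |FH| = 38.10 ✓; ∠FHC = 153.1° ✓; |HC| = 16.10 ✓; ∠(HC, CJ) = 90.00° ✓; |CJ| = 17.40 ✗.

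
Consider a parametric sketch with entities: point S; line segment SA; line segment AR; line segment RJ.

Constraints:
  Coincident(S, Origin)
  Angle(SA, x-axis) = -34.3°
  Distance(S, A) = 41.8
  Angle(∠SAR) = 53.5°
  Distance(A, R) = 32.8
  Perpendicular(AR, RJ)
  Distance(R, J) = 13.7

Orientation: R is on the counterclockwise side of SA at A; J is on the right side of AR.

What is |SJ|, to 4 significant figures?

47.96

∠SAR = 53.5°, so AR runs at -34.3° + (180° − 53.5°) = 92.20° from the x-axis; with |AR| = 32.8, R = A + 32.8·(cos 92.20°, sin 92.20°) = (33.27, 9.220). AR ⟂ RJ; with |RJ| = 13.7 on the right of AR, J = R + 13.7·(0.9993, 0.03839) = (46.96, 9.746). Then |SJ| = |J − S| = 47.96.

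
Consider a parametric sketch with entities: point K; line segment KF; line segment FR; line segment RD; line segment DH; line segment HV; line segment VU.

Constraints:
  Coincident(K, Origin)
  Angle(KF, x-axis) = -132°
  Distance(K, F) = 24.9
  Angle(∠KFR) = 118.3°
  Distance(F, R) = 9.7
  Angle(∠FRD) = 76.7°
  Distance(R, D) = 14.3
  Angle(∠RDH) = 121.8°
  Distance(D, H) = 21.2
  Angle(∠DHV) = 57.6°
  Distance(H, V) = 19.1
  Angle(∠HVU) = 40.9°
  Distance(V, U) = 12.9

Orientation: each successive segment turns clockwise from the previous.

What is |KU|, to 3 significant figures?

11.9

K is at the origin; KF runs at -132.0° with length 24.9, so F = (-16.7, -18.5). ∠KFR = 118.3° gives FR at 166° from the x-axis; with |FR| = 9.7, R = (-26.1, -16.2). ∠FRD = 76.7° gives RD at 63.0° from the x-axis; with |RD| = 14.3, D = (-19.6, -3.47). ∠RDH = 121.8° gives DH at 4.80° from the x-axis; with |DH| = 21.2, H = (1.53, -1.69). ∠DHV = 57.6° gives HV at -118° from the x-axis; with |HV| = 19.1, V = (-7.32, -18.6). ∠HVU = 40.9° gives VU at 103° from the x-axis; with |VU| = 12.9, U = (-10.3, -6.06). Then |KU| = |U − K| = 11.9.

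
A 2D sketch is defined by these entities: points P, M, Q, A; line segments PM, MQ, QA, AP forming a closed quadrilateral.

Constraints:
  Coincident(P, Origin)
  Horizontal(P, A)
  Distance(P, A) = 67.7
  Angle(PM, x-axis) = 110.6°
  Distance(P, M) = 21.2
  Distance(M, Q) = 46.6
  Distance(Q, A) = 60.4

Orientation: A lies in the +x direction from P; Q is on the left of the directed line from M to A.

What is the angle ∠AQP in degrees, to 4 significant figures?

70.93°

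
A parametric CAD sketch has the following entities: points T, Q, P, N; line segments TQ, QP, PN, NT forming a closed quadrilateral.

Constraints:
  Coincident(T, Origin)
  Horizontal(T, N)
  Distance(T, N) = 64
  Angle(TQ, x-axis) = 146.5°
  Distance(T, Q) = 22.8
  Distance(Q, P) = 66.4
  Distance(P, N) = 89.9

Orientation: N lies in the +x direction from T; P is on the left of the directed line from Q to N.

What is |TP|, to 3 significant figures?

72.9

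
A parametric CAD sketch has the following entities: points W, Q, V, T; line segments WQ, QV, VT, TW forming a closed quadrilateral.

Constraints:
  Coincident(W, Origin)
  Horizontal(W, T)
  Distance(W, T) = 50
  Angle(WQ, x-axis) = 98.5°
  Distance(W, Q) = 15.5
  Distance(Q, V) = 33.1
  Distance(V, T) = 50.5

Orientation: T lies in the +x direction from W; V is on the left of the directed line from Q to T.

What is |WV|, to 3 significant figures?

44.7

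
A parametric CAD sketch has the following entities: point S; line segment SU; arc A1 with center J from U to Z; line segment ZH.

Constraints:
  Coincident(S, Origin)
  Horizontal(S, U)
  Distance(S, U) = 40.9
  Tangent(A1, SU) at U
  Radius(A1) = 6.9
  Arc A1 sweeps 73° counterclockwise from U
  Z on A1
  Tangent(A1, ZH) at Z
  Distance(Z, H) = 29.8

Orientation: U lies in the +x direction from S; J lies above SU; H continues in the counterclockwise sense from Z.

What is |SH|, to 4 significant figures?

65.38

S is at the origin; SU is horizontal with |SU| = 40.9 and U on the +x side, so U = (40.90, 0.000). The tangent condition forces JU to be normal to SU, so J = U + (0, 6.9) = (40.90, 6.900). On A1, U sits at bearing -90° from J; a 73° counterclockwise sweep puts Z at bearing -17°, so Z = J + 6.9·(cos -17°, sin -17°) = (47.50, 4.883). Tangency of A1 to ZH means the radius JZ is perpendicular to ZH, so ZH runs along (−sin -17°, cos -17°); with |ZH| = 29.8, H = (56.21, 33.38). Then |SH| = |H − S| = 65.38.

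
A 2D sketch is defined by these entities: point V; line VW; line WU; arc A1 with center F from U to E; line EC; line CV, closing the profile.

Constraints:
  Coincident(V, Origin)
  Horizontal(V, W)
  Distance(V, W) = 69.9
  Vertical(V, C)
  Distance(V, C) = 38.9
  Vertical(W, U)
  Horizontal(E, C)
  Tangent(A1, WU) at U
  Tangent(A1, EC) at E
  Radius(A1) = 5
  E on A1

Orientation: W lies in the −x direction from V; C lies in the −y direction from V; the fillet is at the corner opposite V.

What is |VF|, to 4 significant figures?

73.22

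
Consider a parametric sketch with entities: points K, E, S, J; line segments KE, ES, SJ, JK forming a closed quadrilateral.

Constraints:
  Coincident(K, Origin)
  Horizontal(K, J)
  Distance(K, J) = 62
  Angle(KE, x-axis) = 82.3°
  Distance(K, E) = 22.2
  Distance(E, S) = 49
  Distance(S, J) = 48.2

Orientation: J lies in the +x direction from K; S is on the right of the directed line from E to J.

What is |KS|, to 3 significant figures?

31.3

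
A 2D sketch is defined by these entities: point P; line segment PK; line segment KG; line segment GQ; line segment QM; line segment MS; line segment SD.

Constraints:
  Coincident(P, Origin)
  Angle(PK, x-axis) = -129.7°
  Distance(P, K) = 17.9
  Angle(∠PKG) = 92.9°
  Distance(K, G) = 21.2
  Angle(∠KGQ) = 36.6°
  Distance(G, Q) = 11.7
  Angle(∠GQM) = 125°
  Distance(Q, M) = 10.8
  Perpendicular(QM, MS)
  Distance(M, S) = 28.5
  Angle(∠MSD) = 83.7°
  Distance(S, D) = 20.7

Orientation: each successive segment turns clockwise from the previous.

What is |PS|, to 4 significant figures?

42.91

∠GQM = 125.0° gives QM at -55.20° from the x-axis; with |QM| = 10.8, M = (-10.55, -9.982). The perpendicularity gives MS at right angles to QM, so MS runs at -145.2°; with |MS| = 28.5, S = (-33.95, -26.25). Then |PS| = |S − P| = 42.91.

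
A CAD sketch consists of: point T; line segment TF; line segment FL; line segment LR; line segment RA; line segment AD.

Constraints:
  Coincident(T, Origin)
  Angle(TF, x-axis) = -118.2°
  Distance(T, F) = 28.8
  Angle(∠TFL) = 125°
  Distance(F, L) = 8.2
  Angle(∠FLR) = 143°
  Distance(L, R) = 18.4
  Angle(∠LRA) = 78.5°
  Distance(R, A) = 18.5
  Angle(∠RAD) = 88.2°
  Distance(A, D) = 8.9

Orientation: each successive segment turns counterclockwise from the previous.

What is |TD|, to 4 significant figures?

21.11

∠LRA = 78.5° gives RA at 75.30° from the x-axis; with |RA| = 18.5, A = (11.29, -22.93). ∠RAD = 88.2° gives AD at 167.1° from the x-axis; with |AD| = 8.9, D = (2.616, -20.94). Then |TD| = |D − T| = 21.11.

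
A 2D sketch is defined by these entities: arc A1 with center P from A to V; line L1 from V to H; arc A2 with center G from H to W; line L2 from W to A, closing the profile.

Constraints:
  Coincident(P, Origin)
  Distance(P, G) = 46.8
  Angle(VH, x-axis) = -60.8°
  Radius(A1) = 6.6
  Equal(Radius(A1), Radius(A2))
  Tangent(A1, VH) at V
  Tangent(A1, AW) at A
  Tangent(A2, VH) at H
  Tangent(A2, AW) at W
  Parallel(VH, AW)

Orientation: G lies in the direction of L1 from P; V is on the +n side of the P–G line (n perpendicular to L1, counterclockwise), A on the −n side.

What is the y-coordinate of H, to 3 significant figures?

-37.6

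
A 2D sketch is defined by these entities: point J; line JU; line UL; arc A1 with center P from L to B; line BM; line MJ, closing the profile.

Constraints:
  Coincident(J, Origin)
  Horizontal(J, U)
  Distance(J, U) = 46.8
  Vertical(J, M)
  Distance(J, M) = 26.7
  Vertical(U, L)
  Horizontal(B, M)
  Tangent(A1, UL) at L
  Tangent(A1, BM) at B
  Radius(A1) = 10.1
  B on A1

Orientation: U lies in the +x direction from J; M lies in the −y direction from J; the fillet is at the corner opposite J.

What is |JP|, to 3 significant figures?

40.3

J is at the origin; JU is horizontal with |JU| = 46.8 and U on the +x side, so U = (46.8, 0.00). J and M share the same x with |JM| = 26.7 and M on the −y side, so M = (0.00, -26.7). The virtual corner opposite J is at (46.8, -26.7). A1 meets UL tangentially, so PL is at right angles to UL and A1 meets BM tangentially, so PB is at right angles to BM, with radius 10.1, so the center P sits 10.1 in from both sides at P = (36.7, -16.6). Then |JP| = |P − J| = 40.3.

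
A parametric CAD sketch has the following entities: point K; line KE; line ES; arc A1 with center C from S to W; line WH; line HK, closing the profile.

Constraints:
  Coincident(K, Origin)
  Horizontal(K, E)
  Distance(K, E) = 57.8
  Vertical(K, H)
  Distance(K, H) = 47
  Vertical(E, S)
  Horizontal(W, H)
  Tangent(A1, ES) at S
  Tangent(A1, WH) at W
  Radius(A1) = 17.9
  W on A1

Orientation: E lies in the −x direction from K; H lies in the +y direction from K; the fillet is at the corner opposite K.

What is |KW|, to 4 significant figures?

61.65

The virtual corner opposite K is at (-57.80, 47.00). Tangency of A1 to ES means the radius CS is perpendicular to ES and A1 meets WH tangentially, so CW is at right angles to WH, with radius 17.9, so the center C sits 17.9 in from both sides at C = (-39.90, 29.10). That places the tangent points at S = (-57.80, 29.10) on ES and W = (-39.90, 47.00) on WH. Then |KW| = |W − K| = 61.65.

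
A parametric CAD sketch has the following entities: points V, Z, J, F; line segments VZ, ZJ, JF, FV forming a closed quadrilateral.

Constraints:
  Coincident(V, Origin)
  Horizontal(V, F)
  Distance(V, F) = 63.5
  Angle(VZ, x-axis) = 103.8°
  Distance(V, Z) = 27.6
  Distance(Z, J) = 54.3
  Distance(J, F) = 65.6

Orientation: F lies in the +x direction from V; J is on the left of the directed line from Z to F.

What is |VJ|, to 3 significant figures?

70.1

Checks: |ZJ| = 54.30 ✓; |JF| = 65.60 ✓.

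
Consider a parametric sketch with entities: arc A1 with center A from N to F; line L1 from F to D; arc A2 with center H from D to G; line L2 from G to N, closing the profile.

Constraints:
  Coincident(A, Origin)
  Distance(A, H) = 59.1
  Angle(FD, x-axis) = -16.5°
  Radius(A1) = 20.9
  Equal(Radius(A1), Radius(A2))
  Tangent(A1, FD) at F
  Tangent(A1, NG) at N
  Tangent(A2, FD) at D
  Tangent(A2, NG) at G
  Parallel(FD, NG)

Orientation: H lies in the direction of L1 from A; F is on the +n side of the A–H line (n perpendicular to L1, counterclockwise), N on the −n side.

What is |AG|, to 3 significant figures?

62.7

Tangency of A1 to both parallel lines with radius 20.9 puts F and N at A ± 20.9·n: F = (5.94, 20.0), N = (-5.94, -20.0). Equal radii place D and G the same way about H: D = H + 20.9·n = (62.6, 3.25), G = H − 20.9·n = (50.7, -36.8). Then |AG| = |G − A| = 62.7.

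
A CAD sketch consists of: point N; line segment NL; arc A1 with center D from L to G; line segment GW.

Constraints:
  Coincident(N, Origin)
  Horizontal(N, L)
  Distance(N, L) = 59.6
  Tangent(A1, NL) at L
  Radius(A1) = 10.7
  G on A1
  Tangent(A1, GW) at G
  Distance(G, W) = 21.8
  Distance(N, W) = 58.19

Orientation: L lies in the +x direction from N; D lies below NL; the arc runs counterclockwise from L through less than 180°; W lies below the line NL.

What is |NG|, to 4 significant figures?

50.01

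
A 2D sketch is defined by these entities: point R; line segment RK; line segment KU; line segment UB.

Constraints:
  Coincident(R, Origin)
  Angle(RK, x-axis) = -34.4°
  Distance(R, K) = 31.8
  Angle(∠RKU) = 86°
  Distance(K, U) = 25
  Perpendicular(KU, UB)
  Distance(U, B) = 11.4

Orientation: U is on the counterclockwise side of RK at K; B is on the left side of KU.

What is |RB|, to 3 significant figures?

30.5

∠RKU = 86.0°, so KU runs at -34.4° + (180° − 86.0°) = 59.6° from the x-axis; with |KU| = 25.0, U = K + 25.0·(cos 59.6°, sin 59.6°) = (38.9, 3.60). KU ⟂ UB; with |UB| = 11.4 on the left of KU, B = U + 11.4·(-0.863, 0.506) = (29.1, 9.37). Then |RB| = |B − R| = 30.5.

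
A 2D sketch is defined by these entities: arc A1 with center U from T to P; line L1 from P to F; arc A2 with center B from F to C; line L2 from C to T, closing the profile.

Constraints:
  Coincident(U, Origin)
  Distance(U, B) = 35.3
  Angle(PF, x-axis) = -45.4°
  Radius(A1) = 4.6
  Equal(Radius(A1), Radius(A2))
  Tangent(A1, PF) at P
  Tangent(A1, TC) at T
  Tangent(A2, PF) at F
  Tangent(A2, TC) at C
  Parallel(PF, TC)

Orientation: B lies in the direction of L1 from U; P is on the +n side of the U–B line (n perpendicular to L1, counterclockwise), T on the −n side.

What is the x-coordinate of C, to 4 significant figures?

21.51

The slot axis is L1's direction at -45.4°, so u = (cos -45.4°, sin -45.4°) = (0.7022, -0.7120) and n = (−sin -45.4°, cos -45.4°) = (0.7120, 0.7022). U is at the origin and B lies 35.3 along u from U, so B = 35.3·u = (24.79, -25.13). Tangency of A1 to both parallel lines with radius 4.6 puts P and T at U ± 4.6·n: P = (3.275, 3.230), T = (-3.275, -3.230). Equal radii place F and C the same way about B: F = B + 4.6·n = (28.06, -21.90), C = B − 4.6·n = (21.51, -28.36). So C.x = 21.51.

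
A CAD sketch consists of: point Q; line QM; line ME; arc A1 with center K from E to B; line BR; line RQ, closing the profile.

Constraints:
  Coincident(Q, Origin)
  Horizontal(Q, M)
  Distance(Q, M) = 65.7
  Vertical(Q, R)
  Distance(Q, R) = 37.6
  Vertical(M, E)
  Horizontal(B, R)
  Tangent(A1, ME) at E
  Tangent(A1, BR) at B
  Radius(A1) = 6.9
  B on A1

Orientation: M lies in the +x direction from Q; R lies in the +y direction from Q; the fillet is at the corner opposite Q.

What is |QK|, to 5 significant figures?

66.332

Q is at the origin; QM is horizontal with |QM| = 65.7 and M on the +x side, so M = (65.700, 0.0000). Q and R share the same x with |QR| = 37.6 and R on the +y side, so R = (0.0000, 37.600). The virtual corner opposite Q is at (65.700, 37.600). A1 meets ME tangentially, so KE is at right angles to ME and tangency of A1 to BR means the radius KB is perpendicular to BR, with radius 6.9, so the center K sits 6.9 in from both sides at K = (58.800, 30.700). Then |QK| = |K − Q| = 66.332.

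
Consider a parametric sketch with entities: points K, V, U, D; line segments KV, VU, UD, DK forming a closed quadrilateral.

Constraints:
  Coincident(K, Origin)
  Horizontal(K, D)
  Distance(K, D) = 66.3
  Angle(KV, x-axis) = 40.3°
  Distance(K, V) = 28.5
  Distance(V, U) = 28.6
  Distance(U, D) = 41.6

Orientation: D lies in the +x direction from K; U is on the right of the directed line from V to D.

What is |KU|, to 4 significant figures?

27.70

K is at the origin; KD is horizontal with |KD| = 66.3 and D in +x, so D = (66.3, 0). KV runs at 40.3° with |KV| = 28.5, so V = (21.74, 18.43). U is determined by |VU| = 28.6 and |UD| = 41.6 together: it lies at the intersection of circle(V, 28.6) and circle(D, 41.6). With |VD| = 48.23, the foot of the radical line on VD is 14.65 from V and the perpendicular offset is √(28.6² − 14.65²) = 24.56. Taking the right-of-VD solution: U = (25.89, -9.864).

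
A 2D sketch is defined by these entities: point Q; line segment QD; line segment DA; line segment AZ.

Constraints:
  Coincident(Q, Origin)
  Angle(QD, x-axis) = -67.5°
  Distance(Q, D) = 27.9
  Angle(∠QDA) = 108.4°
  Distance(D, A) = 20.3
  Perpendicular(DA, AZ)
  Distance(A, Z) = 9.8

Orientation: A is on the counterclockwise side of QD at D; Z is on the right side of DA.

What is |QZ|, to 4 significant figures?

46.51

∠QDA = 108.4°, so DA runs at -67.5° + (180° − 108.4°) = 4.100° from the x-axis; with |DA| = 20.3, A = D + 20.3·(cos 4.100°, sin 4.100°) = (30.92, -24.32). DA ⟂ AZ; with |AZ| = 9.8 on the right of DA, Z = A + 9.8·(0.07150, -0.9974) = (31.63, -34.10). Then |QZ| = |Z − Q| = 46.51.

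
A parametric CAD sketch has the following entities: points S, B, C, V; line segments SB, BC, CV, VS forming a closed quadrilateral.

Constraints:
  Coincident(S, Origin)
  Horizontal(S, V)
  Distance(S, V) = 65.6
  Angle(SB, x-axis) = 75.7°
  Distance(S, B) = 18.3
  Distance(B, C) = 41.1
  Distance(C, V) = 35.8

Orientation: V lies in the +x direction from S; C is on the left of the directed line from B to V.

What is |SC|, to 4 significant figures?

52.63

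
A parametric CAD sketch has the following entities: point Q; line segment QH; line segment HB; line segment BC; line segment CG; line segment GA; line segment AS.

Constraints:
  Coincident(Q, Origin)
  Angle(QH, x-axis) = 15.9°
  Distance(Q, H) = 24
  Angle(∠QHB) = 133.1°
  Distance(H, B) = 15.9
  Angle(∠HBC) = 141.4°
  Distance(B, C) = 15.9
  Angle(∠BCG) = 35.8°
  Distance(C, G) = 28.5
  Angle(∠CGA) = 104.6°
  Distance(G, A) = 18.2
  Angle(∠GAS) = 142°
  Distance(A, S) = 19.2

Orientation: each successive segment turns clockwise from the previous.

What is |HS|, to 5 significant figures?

26.914

Q is at the origin; QH runs at 15.9° with length 24.0, so H = (23.082, 6.5750). ∠QHB = 133.1° gives HB at -31.000° from the x-axis; with |HB| = 15.9, B = (36.711, -1.6141). ∠HBC = 141.4° gives BC at -69.600° from the x-axis; with |BC| = 15.9, C = (42.253, -16.517). ∠BCG = 35.8° gives CG at 146.20° from the x-axis; with |CG| = 28.5, G = (18.570, -0.66244). ∠CGA = 104.6° gives GA at 70.800° from the x-axis; with |GA| = 18.2, A = (24.555, 16.525). ∠GAS = 142.0° gives AS at 32.800° from the x-axis; with |AS| = 19.2, S = (40.694, 26.926). Then |HS| = |S − H| = 26.914.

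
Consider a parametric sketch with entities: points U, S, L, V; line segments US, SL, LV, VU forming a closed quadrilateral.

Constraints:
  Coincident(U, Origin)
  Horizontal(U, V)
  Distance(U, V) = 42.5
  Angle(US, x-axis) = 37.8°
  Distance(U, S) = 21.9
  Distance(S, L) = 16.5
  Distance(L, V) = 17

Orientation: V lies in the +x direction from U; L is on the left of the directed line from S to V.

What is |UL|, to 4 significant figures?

36.78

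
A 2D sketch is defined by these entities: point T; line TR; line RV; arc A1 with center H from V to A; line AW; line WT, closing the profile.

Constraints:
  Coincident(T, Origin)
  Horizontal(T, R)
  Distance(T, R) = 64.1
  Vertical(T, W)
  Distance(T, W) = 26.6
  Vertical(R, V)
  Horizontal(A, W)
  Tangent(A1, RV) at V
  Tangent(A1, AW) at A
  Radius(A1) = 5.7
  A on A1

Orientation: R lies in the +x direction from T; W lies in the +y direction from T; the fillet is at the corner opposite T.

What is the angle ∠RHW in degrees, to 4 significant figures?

110.8°

TW is vertical with |TW| = 26.6 and W on the +y side, so W = (0.000, 26.60). The virtual corner opposite T is at (64.10, 26.60). A1 meets RV tangentially, so HV is at right angles to RV and tangency of A1 to AW means the radius HA is perpendicular to AW, with radius 5.7, so the center H sits 5.7 in from both sides at H = (58.40, 20.90). Then cos ∠RHW = HR·HW / (|HR||HW|), giving 110.8°.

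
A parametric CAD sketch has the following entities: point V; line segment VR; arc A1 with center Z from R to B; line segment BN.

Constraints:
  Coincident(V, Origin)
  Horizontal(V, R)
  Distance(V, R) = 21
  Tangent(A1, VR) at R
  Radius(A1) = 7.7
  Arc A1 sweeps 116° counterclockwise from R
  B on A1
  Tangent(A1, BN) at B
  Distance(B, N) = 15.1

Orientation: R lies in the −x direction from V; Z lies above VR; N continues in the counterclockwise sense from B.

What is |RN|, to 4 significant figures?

24.65

V is at the origin; VR is horizontal with |VR| = 21.0 and R on the −x side, so R = (-21.00, 0.000). Tangency of A1 to VR means the radius ZR is perpendicular to VR, so Z = R + (0, 7.7) = (-21.00, 7.700). On A1, R sits at bearing -90° from Z; a 116° counterclockwise sweep puts B at bearing 26°, so B = Z + 7.7·(cos 26°, sin 26°) = (-14.08, 11.08). The tangent condition forces ZB to be normal to BN, so BN runs along (−sin 26°, cos 26°); with |BN| = 15.1, N = (-20.70, 24.65). Then |RN| = |N − R| = 24.65.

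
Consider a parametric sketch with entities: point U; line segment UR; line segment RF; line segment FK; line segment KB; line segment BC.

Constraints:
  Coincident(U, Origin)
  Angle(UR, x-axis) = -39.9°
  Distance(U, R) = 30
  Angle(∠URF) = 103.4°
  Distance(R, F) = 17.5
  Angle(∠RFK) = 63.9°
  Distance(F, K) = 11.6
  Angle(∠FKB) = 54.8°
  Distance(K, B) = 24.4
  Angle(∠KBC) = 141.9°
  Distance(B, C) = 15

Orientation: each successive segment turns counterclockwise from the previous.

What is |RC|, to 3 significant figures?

26.0

U is at the origin; UR runs at -39.9° with length 30.0, so R = (23.0, -19.2). ∠URF = 103.4° gives RF at 36.7° from the x-axis; with |RF| = 17.5, F = (37.0, -8.79). ∠RFK = 63.9° gives FK at 153° from the x-axis; with |FK| = 11.6, K = (26.7, -3.48). ∠FKB = 54.8° gives KB at -82.0° from the x-axis; with |KB| = 24.4, B = (30.1, -27.6). ∠KBC = 141.9° gives BC at -43.9° from the x-axis; with |BC| = 15.0, C = (40.9, -38.0). Then |RC| = |C − R| = 26.0.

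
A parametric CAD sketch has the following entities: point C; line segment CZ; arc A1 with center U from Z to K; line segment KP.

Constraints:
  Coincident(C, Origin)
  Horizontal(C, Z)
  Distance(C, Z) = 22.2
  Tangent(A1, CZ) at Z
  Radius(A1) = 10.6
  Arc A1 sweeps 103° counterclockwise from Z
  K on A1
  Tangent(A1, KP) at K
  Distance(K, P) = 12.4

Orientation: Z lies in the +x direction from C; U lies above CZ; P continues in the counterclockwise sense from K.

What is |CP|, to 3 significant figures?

38.9

On A1, Z sits at bearing -90° from U; a 103° counterclockwise sweep puts K at bearing 13°, so K = U + 10.6·(cos 13°, sin 13°) = (32.5, 13.0). Tangency of A1 to KP means the radius UK is perpendicular to KP, so KP runs along (−sin 13°, cos 13°); with |KP| = 12.4, P = (29.7, 25.1). Then |CP| = |P − C| = 38.9.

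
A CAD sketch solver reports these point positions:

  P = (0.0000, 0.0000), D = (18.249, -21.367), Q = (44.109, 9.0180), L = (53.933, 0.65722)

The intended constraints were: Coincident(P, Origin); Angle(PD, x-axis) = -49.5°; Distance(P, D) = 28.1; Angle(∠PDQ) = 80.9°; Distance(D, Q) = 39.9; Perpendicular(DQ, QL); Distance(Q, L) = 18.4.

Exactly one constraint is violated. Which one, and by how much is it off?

Distance(Q, L) = 18.4 — off by 5.50.

P = (0.00, 0.00) ✓; PD at -49.50° ✓; |PD| = 28.10 ✓; ∠PDQ = 80.90° ✓; |DQ| = 39.90 ✓; ∠(DQ, QL) = 90.00° ✓; |QL| = 12.90 ✗.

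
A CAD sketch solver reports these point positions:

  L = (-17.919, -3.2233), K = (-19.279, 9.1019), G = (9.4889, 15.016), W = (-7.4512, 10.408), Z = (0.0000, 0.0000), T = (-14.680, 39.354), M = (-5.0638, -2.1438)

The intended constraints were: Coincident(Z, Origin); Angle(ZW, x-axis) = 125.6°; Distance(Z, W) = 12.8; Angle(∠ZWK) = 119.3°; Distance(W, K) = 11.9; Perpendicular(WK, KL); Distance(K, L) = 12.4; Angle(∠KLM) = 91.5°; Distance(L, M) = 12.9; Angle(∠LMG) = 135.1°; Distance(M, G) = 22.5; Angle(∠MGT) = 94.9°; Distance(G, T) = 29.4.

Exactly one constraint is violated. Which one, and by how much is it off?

Distance(G, T) = 29.4 — off by 4.90.

Z = (0.00, 0.00) ✓; ZW at 125.6° ✓; |ZW| = 12.80 ✓; ∠ZWK = 119.3° ✓; |WK| = 11.90 ✓; ∠(WK, KL) = 90.00° ✓; |KL| = 12.40 ✓; ∠KLM = 91.50° ✓; |LM| = 12.90 ✓; ∠LMG = 135.1° ✓; |MG| = 22.50 ✓; ∠MGT = 94.90° ✓; |GT| = 34.30 ✗.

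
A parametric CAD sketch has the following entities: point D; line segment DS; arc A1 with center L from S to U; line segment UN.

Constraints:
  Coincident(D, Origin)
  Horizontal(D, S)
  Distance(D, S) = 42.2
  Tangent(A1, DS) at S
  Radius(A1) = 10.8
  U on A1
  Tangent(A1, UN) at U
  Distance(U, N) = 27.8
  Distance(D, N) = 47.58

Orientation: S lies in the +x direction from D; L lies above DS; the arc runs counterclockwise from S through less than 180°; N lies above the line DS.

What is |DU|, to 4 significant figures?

52.96

Checks: |LU| = 10.80 ✓; ∠(LU, UN) = 90.00° ✓; |UN| = 27.80 ✓; |DN| = 47.58 ✓.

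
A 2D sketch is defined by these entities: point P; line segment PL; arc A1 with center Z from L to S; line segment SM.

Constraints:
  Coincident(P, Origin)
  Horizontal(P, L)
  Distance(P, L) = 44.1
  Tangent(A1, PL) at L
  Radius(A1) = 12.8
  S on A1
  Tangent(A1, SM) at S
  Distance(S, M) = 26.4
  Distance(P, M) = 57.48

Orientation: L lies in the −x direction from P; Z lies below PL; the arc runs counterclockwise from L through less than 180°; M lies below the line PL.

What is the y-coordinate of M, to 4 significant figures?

-41.77

Checks: |ZS| = 12.80 ✓; ∠(ZS, SM) = 90.00° ✓; |SM| = 26.40 ✓; |PM| = 57.48 ✓.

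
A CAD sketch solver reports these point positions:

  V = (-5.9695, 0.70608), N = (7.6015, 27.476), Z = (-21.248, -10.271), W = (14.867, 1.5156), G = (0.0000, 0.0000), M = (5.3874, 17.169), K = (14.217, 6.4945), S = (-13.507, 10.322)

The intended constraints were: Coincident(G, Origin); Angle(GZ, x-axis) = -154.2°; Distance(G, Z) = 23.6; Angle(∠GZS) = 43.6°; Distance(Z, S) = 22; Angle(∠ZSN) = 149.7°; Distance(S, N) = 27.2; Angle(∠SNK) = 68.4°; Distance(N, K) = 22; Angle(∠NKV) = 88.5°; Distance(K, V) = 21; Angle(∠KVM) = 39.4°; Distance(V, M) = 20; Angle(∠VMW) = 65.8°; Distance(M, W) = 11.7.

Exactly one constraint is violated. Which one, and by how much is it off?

Distance(M, W) = 11.7 — off by 6.60.

G = (0.00, 0.00) ✓; GZ at -154.2° ✓; |GZ| = 23.60 ✓; ∠GZS = 43.60° ✓; |ZS| = 22.00 ✓; ∠ZSN = 149.7° ✓; |SN| = 27.20 ✓; ∠SNK = 68.40° ✓; |NK| = 22.00 ✓; ∠NKV = 88.50° ✓; |KV| = 21.00 ✓; ∠KVM = 39.40° ✓; |VM| = 20.00 ✓; ∠VMW = 65.80° ✓; |MW| = 18.30 ✗.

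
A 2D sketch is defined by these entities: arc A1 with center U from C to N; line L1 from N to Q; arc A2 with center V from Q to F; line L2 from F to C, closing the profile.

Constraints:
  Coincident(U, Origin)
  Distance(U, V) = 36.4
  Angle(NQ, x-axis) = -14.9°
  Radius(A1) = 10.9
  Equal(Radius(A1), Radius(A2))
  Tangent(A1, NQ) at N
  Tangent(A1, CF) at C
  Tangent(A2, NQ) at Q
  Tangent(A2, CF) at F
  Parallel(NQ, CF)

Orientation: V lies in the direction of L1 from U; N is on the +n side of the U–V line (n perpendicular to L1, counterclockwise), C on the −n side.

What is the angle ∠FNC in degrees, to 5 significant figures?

59.083°

The slot axis is L1's direction at -14.9°, so u = (cos -14.9°, sin -14.9°) = (0.96638, -0.25713) and n = (−sin -14.9°, cos -14.9°) = (0.25713, 0.96638). U is at the origin and V lies 36.4 along u from U, so V = 36.4·u = (35.176, -9.3596). Tangency of A1 to both parallel lines with radius 10.9 puts N and C at U ± 10.9·n: N = (2.8027, 10.533), C = (-2.8027, -10.533). Equal radii place Q and F the same way about V: Q = V + 10.9·n = (37.979, 1.1739), F = V − 10.9·n = (32.373, -19.893). Then cos ∠FNC = NF·NC / (|NF||NC|), giving 59.083°.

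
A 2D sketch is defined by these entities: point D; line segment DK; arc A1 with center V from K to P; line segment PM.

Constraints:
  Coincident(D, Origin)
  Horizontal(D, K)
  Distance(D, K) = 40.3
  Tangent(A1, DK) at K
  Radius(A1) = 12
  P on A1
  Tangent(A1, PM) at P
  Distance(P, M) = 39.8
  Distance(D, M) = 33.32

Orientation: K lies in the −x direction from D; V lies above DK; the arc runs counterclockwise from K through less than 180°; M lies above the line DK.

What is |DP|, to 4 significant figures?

31.73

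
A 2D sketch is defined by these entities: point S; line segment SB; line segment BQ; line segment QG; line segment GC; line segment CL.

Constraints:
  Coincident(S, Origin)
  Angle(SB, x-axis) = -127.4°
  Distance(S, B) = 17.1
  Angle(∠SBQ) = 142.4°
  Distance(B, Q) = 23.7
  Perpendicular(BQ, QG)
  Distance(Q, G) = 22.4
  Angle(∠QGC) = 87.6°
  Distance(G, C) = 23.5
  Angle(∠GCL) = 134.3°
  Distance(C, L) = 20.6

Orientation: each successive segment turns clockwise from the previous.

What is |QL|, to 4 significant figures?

37.73

S is at the origin; SB runs at -127.4° with length 17.1, so B = (-10.39, -13.58). ∠SBQ = 142.4° gives BQ at -165.0° from the x-axis; with |BQ| = 23.7, Q = (-33.28, -19.72). BQ is perpendicular to QG, so QG runs at 105.0°; with |QG| = 22.4, G = (-39.08, 1.918). ∠QGC = 87.6° gives GC at 12.60° from the x-axis; with |GC| = 23.5, C = (-16.14, 7.045). ∠GCL = 134.3° gives CL at -33.10° from the x-axis; with |CL| = 20.6, L = (1.115, -4.205). Then |QL| = |L − Q| = 37.73.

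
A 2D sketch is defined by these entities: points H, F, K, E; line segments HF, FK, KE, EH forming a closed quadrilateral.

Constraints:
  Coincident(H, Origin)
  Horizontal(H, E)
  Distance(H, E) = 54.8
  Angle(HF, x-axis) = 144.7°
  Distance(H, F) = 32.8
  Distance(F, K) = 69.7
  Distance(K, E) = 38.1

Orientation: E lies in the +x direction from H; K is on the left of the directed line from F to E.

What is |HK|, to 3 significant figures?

54.2

H is at the origin; H and E share the same y with |HE| = 54.8 and E in +x, so E = (54.8, 0). HF runs at 144.7° with |HF| = 32.8, so F = (-26.8, 19.0). K is determined by |FK| = 69.7 and |KE| = 38.1 together: it lies at the intersection of circle(F, 69.7) and circle(E, 38.1). With |FE| = 83.7, the foot of the radical line on FE is 62.2 from F and the perpendicular offset is √(69.7² − 62.2²) = 31.4. Taking the left-of-FE solution: K = (40.9, 35.5).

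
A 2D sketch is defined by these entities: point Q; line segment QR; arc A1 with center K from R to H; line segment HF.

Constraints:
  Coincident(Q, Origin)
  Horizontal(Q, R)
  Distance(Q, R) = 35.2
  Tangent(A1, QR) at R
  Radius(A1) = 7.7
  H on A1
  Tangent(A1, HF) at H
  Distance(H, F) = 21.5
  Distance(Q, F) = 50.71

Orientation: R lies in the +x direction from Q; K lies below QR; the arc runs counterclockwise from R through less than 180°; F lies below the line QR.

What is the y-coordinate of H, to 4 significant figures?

-12.07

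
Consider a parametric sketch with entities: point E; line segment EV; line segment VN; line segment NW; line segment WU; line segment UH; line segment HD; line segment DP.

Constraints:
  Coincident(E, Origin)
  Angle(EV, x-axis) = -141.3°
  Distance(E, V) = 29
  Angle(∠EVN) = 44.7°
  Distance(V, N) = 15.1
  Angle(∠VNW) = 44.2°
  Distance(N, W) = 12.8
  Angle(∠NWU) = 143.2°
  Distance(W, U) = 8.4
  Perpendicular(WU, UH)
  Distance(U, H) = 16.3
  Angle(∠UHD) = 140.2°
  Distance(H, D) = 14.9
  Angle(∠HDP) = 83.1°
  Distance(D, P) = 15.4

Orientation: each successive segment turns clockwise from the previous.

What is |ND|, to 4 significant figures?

22.05

E is at the origin; EV runs at -141.3° with length 29.0, so V = (-22.63, -18.13). ∠EVN = 44.7° gives VN at 83.40° from the x-axis; with |VN| = 15.1, N = (-20.90, -3.132). ∠VNW = 44.2° gives NW at -52.40° from the x-axis; with |NW| = 12.8, W = (-13.09, -13.27). ∠NWU = 143.2° gives WU at -89.20° from the x-axis; with |WU| = 8.4, U = (-12.97, -21.67). WU is perpendicular to UH, so UH runs at -179.2°; with |UH| = 16.3, H = (-29.27, -21.90). ∠UHD = 140.2° gives HD at 141.0° from the x-axis; with |HD| = 14.9, D = (-40.85, -12.52). Then |ND| = |D − N| = 22.05.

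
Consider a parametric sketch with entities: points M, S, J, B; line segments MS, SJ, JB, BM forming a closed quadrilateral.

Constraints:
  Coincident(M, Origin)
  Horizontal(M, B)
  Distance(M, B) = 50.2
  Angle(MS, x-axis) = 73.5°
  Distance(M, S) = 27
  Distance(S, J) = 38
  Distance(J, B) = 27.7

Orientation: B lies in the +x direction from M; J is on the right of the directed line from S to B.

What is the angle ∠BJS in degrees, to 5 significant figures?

97.309°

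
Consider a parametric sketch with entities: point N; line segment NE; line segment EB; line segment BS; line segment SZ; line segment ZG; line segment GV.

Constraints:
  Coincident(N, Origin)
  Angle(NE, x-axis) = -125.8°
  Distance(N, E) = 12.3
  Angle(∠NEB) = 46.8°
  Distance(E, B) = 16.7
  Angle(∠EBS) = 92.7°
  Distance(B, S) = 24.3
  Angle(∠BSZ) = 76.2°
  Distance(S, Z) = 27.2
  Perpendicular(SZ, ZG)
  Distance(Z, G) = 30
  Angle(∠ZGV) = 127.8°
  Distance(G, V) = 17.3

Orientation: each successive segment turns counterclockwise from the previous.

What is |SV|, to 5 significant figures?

42.798

N is at the origin; NE runs at -125.8° with length 12.3, so E = (-7.1950, -9.9761). ∠NEB = 46.8° gives EB at 7.4000° from the x-axis; with |EB| = 16.7, B = (9.3659, -7.8252). ∠EBS = 92.7° gives BS at 94.700° from the x-axis; with |BS| = 24.3, S = (7.3748, 16.393). ∠BSZ = 76.2° gives SZ at -161.50° from the x-axis; with |SZ| = 27.2, Z = (-18.420, 7.7624). The perpendicularity gives ZG at right angles to SZ, so ZG runs at -71.500°; with |ZG| = 30.0, G = (-8.9004, -20.687). ∠ZGV = 127.8° gives GV at -19.300° from the x-axis; with |GV| = 17.3, V = (7.4273, -26.405). Then |SV| = |V − S| = 42.798.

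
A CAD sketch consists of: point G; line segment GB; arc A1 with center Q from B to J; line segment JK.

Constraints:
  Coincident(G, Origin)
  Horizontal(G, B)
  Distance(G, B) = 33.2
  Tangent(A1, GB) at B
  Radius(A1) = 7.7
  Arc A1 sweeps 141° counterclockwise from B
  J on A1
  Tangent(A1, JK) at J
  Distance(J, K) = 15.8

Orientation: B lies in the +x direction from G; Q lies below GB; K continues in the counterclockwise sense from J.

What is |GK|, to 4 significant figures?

47.00

G is at the origin; GB is horizontal with |GB| = 33.2 and B on the +x side, so B = (33.20, 0.000). Since A1 is tangent to GB there, QB ⟂ GB, so Q = B + (0, -7.7) = (33.20, -7.700). On A1, B sits at bearing 90° from Q; a 141° counterclockwise sweep puts J at bearing 231°, so J = Q + 7.7·(cos 231°, sin 231°) = (28.35, -13.68). A1 meets JK tangentially, so QJ is at right angles to JK, so JK runs along (−sin 231°, cos 231°); with |JK| = 15.8, K = (40.63, -23.63). Then |GK| = |K − G| = 47.00.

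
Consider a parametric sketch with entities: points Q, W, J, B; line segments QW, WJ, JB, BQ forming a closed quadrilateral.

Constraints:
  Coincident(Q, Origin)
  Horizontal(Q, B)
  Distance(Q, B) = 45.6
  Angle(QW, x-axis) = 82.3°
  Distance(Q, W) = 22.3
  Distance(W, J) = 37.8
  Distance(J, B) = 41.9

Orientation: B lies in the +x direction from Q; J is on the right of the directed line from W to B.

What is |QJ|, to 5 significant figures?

16.897

Checks: |WJ| = 37.80 ✓; |JB| = 41.90 ✓.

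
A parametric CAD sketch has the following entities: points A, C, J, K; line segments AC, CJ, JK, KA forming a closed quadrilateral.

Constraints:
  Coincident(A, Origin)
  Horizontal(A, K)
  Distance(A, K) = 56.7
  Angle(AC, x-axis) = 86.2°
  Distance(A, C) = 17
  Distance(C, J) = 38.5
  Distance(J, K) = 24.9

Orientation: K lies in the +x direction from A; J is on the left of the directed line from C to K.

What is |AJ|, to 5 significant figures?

43.553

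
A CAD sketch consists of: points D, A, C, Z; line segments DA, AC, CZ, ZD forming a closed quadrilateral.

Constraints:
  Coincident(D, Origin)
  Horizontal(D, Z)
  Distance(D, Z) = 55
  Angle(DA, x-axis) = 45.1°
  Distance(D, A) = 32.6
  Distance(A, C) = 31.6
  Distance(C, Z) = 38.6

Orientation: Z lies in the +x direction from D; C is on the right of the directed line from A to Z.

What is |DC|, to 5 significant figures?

18.989

D is at the origin; DZ is horizontal with |DZ| = 55.0 and Z in +x, so Z = (55.0, 0). DA runs at 45.1° with |DA| = 32.6, so A = (23.011, 23.092). C is determined by |AC| = 31.6 and |CZ| = 38.6 together: it lies at the intersection of circle(A, 31.6) and circle(Z, 38.6). With |AZ| = 39.453, the foot of the radical line on AZ is 13.499 from A and the perpendicular offset is √(31.6² − 13.499²) = 28.572. Taking the right-of-AZ solution: C = (17.233, -7.9753).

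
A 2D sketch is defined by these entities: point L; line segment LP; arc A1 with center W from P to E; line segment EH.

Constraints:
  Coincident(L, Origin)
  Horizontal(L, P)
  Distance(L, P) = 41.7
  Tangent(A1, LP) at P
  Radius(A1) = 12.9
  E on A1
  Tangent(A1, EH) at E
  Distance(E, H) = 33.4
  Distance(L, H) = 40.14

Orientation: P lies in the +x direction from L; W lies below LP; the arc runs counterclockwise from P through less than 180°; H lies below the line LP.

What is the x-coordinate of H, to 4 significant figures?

15.32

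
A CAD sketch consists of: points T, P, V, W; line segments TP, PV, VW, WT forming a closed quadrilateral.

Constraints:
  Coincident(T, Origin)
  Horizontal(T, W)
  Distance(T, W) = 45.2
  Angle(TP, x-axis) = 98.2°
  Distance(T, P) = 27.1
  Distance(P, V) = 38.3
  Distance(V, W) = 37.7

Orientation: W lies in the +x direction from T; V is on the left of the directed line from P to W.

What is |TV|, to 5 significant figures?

48.937

T is at the origin; TW is horizontal with |TW| = 45.2 and W in +x, so W = (45.2, 0). TP runs at 98.2° with |TP| = 27.1, so P = (-3.8652, 26.823). V is determined by |PV| = 38.3 and |VW| = 37.7 together: it lies at the intersection of circle(P, 38.3) and circle(W, 37.7). With |PW| = 55.918, the foot of the radical line on PW is 28.367 from P and the perpendicular offset is √(38.3² − 28.367²) = 25.733. Taking the left-of-PW solution: V = (33.369, 35.795).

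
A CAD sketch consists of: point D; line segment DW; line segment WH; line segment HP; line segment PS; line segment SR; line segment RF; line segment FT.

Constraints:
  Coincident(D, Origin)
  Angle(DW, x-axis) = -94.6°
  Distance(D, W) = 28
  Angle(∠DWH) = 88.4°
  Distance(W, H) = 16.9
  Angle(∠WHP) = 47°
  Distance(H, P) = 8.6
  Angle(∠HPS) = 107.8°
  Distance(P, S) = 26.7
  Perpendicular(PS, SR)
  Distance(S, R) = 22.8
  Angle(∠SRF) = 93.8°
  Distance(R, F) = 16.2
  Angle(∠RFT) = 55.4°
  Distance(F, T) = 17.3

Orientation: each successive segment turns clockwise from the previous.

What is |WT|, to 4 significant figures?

10.47

D is at the origin; DW runs at -94.6° with length 28.0, so W = (-2.246, -27.91). ∠DWH = 88.4° gives WH at 173.8° from the x-axis; with |WH| = 16.9, H = (-19.05, -26.08). ∠WHP = 47.0° gives HP at 40.80° from the x-axis; with |HP| = 8.6, P = (-12.54, -20.47). ∠HPS = 107.8° gives PS at -31.40° from the x-axis; with |PS| = 26.7, S = (10.25, -34.38). The perpendicularity gives SR at right angles to PS, so SR runs at -121.4°; with |SR| = 22.8, R = (-1.626, -53.84). ∠SRF = 93.8° gives RF at 152.4° from the x-axis; with |RF| = 16.2, F = (-15.98, -46.33). ∠RFT = 55.4° gives FT at 27.80° from the x-axis; with |FT| = 17.3, T = (-0.6790, -38.26). Then |WT| = |T − W| = 10.47.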